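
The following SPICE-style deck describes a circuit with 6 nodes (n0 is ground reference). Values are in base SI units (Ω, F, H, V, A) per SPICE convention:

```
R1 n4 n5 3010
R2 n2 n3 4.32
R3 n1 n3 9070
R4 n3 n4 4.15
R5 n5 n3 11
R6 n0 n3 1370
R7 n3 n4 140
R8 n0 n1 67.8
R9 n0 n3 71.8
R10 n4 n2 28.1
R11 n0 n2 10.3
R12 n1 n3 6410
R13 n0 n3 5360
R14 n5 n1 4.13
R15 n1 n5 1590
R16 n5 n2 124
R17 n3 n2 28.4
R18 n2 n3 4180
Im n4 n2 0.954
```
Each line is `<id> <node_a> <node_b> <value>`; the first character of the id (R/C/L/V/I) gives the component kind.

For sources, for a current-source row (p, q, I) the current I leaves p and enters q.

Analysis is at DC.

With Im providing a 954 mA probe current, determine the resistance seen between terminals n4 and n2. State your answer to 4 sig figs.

R_eq = 5.873 Ω

Element admittances at DC:
  Y(R1) = 0.0003322 S between n4,n5
  Y(R2) = 0.2315 S between n2,n3
  Y(R3) = 0.0001103 S between n1,n3
  Y(R4) = 0.2410 S between n3,n4
  Y(R5) = 0.09091 S between n5,n3
  Y(R6) = 0.0007299 S between n0,n3
  Y(R7) = 0.007143 S between n3,n4
  Y(R8) = 0.01475 S between n0,n1
  Y(R9) = 0.01393 S between n0,n3
  Y(R10) = 0.03559 S between n4,n2
  Y(R11) = 0.09709 S between n0,n2
  Y(R12) = 0.0001560 S between n1,n3
  Y(R13) = 0.0001866 S between n0,n3
  Y(R14) = 0.2421 S between n5,n1
  Y(R15) = 0.0006289 S between n1,n5
  Y(R16) = 0.008065 S between n5,n2
  Y(R17) = 0.03521 S between n3,n2
  Y(R18) = 0.0002392 S between n2,n3
  Im: injects 0.954 A into n2 (from n4)
Assemble and solve the 5×5 MNA system:
  V(n1)=-1.513  V(n2)=0.5397  V(n3)=-2.026  V(n4)=-5.063  V(n5)=-1.605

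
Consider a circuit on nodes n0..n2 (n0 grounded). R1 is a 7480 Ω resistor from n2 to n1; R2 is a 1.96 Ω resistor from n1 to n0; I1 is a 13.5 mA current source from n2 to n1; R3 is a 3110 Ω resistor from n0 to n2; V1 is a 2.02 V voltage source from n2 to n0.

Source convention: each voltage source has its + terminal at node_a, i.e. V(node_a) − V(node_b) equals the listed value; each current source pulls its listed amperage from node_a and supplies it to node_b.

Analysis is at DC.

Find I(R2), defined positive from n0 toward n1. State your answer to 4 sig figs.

-0.01377 A

Apply KCL at each of the 2 non-ground nodes and solve the resulting linear system.
Node n1: branches {R1, R2, I1} → V_1 = 0.02698
Node n2: branches {R1, I1, R3, V1} → V_2 = 2.020
Source currents: i(V1)=-0.01442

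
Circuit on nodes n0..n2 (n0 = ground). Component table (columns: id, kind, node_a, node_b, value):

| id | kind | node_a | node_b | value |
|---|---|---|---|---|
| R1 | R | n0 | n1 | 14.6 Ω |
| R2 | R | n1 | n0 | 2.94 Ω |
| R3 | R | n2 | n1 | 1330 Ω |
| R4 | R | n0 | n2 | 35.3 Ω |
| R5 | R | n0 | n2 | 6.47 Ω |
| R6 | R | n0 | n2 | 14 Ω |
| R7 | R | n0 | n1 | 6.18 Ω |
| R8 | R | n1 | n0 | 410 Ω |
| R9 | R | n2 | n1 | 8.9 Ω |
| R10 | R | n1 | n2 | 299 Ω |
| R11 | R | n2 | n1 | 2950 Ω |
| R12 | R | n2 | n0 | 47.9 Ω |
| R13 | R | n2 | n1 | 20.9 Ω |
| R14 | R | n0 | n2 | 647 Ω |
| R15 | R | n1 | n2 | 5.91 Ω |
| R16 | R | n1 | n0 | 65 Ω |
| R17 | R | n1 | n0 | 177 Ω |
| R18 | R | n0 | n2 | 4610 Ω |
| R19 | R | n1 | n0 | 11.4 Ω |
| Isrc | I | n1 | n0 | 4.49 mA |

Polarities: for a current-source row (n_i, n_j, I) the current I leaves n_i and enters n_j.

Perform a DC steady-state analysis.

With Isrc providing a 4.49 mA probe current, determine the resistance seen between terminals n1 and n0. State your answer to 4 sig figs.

Apply KCL at each of the 2 non-ground nodes and solve the resulting linear system.
Node n1: branches {R1, R2, R3, R7, R8, R9, R10, R11, R13, R15, R16, R17, R19, Isrc} → V_1 = -0.005390
Node n2: branches {R3, R4, R5, R6, R9, R10, R11, R12, R13, R14, R15, R18} → V_2 = -0.002946

R_eq = 1.200 Ω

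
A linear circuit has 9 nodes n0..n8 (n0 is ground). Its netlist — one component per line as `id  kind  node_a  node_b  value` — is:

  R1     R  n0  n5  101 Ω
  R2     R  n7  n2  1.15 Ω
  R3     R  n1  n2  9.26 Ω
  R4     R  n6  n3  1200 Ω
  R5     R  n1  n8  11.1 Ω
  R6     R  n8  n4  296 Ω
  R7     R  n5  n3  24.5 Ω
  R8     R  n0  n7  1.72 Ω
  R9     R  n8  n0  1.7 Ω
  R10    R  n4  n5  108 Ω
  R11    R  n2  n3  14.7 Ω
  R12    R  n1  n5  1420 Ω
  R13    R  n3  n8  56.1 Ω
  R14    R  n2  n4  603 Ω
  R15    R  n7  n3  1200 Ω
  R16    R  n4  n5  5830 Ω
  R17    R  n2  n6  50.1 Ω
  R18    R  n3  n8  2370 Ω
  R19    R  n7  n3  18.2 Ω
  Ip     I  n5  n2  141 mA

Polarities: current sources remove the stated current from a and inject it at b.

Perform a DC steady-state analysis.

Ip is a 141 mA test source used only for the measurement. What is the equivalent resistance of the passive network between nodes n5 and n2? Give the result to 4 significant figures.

R_eq = 22.50 Ω

MNA unknowns: 8 node voltages V₁..V_8
R1: Y=0.009901 on G[0,5]
R2: Y=0.8696 on G[7,2]
R3: Y=0.1080 on G[1,2]
R4: Y=0.0008333 on G[6,3]
R5: Y=0.09009 on G[1,8]
R6: Y=0.003378 on G[8,4]
R7: Y=0.04082 on G[5,3]
R8: Y=0.5814 on G[0,7]
R9: Y=0.5882 on G[8,0]
R10: Y=0.009259 on G[4,5]
R11: Y=0.06803 on G[2,3]
R12: Y=0.0007042 on G[1,5]
R13: Y=0.01783 on G[3,8]
R14: Y=0.001658 on G[2,4]
R15: Y=0.0008333 on G[7,3]
R16: Y=0.0001715 on G[4,5]
R17: Y=0.01996 on G[2,6]
R18: Y=0.0004219 on G[3,8]
R19: Y=0.05495 on G[7,3]
Ip: z[5]−=0.141, z[2]+=0.141
solve → V1=0.06649, V2=0.1557, V3=-0.5931, V4=-1.952, V5=-3.017, V6=0.1257, V7=0.06789, V8=-0.01633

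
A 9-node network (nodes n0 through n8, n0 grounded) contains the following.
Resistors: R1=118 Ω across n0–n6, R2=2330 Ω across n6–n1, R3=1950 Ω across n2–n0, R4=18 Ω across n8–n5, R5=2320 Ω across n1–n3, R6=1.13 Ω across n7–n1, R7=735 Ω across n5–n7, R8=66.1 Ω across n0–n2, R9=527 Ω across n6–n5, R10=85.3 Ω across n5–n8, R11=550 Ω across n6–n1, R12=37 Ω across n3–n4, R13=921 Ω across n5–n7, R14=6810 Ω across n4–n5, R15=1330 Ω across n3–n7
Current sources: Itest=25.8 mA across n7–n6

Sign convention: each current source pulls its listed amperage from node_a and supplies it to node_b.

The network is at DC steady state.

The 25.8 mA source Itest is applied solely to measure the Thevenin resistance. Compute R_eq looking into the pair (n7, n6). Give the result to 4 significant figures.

R_eq = 299.9 Ω

MNA unknowns: 8 node voltages V₁..V_8
R1: Y=0.008475 on G[0,6]
R2: Y=0.0004292 on G[6,1]
R3: Y=0.0005128 on G[2,0]
R4: Y=0.05556 on G[8,5]
R5: Y=0.0004310 on G[1,3]
R6: Y=0.8850 on G[7,1]
R7: Y=0.001361 on G[5,7]
R8: Y=0.01513 on G[0,2]
R9: Y=0.001898 on G[6,5]
R10: Y=0.01172 on G[5,8]
R11: Y=0.001818 on G[6,1]
R12: Y=0.02703 on G[3,4]
R13: Y=0.001086 on G[5,7]
R14: Y=0.0001468 on G[4,5]
R15: Y=0.0007519 on G[3,7]
Itest: z[7]−=0.0258, z[6]+=0.0258
solve → V1=-7.718, V2=0.000, V3=-7.371, V4=-7.355, V5=-4.456, V6=0.000, V7=-7.738, V8=-4.456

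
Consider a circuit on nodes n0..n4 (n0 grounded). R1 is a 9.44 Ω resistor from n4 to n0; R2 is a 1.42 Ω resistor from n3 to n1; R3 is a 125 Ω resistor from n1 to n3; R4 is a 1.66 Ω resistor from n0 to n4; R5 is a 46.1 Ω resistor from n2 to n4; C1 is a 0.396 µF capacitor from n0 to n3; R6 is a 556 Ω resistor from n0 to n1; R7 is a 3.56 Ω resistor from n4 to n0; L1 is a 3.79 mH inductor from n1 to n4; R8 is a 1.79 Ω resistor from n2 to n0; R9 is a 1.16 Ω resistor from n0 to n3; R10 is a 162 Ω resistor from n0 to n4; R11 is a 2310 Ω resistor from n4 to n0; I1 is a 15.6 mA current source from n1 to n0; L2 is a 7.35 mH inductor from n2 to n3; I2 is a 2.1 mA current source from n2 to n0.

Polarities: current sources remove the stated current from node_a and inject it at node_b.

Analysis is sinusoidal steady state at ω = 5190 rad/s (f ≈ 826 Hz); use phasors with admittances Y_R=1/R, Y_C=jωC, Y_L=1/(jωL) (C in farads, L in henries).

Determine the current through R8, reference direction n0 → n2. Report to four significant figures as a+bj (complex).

MNA unknowns: 4 node voltages V₁..V_4
R1: Y=0.1059+0.000j on G[4,0]
R2: Y=0.7042+0.000j on G[3,1]
R3: Y=0.008000+0.000j on G[1,3]
R4: Y=0.6024+0.000j on G[0,4]
R5: Y=0.02169+0.000j on G[2,4]
C1: Y=0.000+0.002055j on G[0,3]
R6: Y=0.001799+0.000j on G[0,1]
R7: Y=0.2809+0.000j on G[4,0]
L1: Y=0.000-0.05084j on G[1,4]
R8: Y=0.5587+0.000j on G[2,0]
R9: Y=0.8621+0.000j on G[0,3]
R10: Y=0.006173+0.000j on G[0,4]
R11: Y=0.0004329+0.000j on G[4,0]
I1: z[1]−=0.0156, z[0]+=0.0156
L2: Y=0.000-0.02621j on G[2,3]
I2: z[2]−=0.0021, z[0]+=0.0021
solve → V1=-0.03878-0.005347j, V2=-0.003785+0.0006913j, V3=-0.01749-0.002625j, V4=-0.0004443+0.001930j

0.002114-0.0003862j A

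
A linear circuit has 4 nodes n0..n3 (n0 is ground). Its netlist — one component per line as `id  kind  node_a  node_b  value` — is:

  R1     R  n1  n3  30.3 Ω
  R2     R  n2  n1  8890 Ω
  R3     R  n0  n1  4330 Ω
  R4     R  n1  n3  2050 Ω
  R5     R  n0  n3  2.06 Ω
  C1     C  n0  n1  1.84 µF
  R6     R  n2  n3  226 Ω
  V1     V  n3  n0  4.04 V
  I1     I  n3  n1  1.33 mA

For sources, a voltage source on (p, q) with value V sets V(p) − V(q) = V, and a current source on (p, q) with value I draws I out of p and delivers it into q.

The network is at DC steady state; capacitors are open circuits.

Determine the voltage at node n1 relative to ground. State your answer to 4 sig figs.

Element admittances at DC:
  Y(R1) = 0.03300 S between n1,n3
  Y(R2) = 0.0001125 S between n2,n1
  Y(R3) = 0.0002309 S between n0,n1
  Y(R4) = 0.0004878 S between n1,n3
  Y(R5) = 0.4854 S between n0,n3
  Y(C1) = 0.000 S between n0,n1
  Y(R6) = 0.004425 S between n2,n3
  V1: constraint V(n3)−V(n0) = 4.04
  I1: injects 0.00133 A into n1 (from n3)
Assemble and solve the 4×4 MNA system:
  V(n1)=4.052  V(n2)=4.040  V(n3)=4.040
  i(V1)=-1.962

4.052 V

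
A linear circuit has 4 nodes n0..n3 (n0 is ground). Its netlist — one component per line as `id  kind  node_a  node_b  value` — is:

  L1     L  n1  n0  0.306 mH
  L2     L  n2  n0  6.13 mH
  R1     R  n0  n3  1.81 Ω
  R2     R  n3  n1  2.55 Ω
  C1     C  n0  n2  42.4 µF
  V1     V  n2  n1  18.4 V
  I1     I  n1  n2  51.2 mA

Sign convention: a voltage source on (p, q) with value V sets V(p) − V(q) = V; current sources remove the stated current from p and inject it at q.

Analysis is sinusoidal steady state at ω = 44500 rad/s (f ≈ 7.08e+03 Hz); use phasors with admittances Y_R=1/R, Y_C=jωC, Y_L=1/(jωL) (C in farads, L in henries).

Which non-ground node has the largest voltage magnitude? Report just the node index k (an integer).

Element admittances at ω=44500 rad/s:
  Y(L1) = 0.000-0.07344j S between n1,n0
  Y(L2) = 0.000-0.003666j S between n2,n0
  Y(R1) = 0.5525+0.000j S between n0,n3
  Y(R2) = 0.3922+0.000j S between n3,n1
  Y(C1) = 0.000+1.887j S between n0,n2
  V1: constraint V(n2)−V(n1) = 18.4
  I1: injects 0.0512 A into n2 (from n1)
Assemble and solve the 4×4 MNA system:
  V(n1)=-18.84-2.388j  V(n2)=-0.4440-2.388j  V(n3)=-7.823-0.9915j
  i(V1)=-4.446+0.8361j

1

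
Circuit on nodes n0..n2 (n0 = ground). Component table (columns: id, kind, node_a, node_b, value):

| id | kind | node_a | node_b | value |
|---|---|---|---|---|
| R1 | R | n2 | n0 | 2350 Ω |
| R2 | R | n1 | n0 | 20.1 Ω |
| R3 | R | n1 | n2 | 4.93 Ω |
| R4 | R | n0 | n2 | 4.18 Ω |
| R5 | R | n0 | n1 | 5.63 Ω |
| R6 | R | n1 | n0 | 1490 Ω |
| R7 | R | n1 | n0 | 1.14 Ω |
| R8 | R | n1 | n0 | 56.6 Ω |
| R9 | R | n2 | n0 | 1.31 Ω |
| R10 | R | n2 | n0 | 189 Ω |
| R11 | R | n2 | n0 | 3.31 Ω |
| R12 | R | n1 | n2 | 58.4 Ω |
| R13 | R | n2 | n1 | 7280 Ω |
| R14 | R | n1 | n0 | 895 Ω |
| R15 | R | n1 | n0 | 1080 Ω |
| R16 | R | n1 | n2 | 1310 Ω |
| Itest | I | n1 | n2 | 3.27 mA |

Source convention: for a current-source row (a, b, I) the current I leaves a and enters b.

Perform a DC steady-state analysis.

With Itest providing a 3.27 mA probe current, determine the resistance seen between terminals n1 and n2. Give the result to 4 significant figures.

Element admittances at DC:
  Y(R1) = 0.0004255 S between n2,n0
  Y(R2) = 0.04975 S between n1,n0
  Y(R3) = 0.2028 S between n1,n2
  Y(R4) = 0.2392 S between n0,n2
  Y(R5) = 0.1776 S between n0,n1
  Y(R6) = 0.0006711 S between n1,n0
  Y(R7) = 0.8772 S between n1,n0
  Y(R8) = 0.01767 S between n1,n0
  Y(R9) = 0.7634 S between n2,n0
  Y(R10) = 0.005291 S between n2,n0
  Y(R11) = 0.3021 S between n2,n0
  Y(R12) = 0.01712 S between n1,n2
  Y(R13) = 0.0001374 S between n2,n1
  Y(R14) = 0.001117 S between n1,n0
  Y(R15) = 0.0009259 S between n1,n0
  Y(R16) = 0.0007634 S between n1,n2
  Itest: injects 0.00327 A into n2 (from n1)
Assemble and solve the 2×2 MNA system:
  V(n1)=-0.002130  V(n2)=0.001828

R_eq = 1.210 Ω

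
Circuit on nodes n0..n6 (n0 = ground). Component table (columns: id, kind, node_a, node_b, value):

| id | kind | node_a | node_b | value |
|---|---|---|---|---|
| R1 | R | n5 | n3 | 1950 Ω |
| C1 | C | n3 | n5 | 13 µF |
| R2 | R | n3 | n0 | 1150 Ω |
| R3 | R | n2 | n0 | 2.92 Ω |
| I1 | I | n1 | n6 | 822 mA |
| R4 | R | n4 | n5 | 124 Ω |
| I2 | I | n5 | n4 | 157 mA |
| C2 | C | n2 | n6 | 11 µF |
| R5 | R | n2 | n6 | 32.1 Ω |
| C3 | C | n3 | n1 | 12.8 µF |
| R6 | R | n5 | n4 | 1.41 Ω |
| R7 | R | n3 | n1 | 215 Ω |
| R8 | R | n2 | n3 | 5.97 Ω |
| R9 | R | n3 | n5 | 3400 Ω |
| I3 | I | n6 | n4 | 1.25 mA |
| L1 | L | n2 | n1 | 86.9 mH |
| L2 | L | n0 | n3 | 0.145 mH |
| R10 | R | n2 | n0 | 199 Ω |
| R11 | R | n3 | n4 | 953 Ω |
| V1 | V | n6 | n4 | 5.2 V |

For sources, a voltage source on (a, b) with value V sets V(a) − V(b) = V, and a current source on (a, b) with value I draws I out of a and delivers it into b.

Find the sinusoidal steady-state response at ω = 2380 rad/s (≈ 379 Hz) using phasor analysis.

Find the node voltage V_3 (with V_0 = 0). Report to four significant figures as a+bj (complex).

-0.01927-0.1525j V

MNA unknowns: 6 node voltages V₁..V_6 plus 1 source current (V1)
R1: Y=0.0005128+0.000j on G[5,3]
C1: Y=0.000+0.03094j on G[3,5]
R2: Y=0.0008696+0.000j on G[3,0]
R3: Y=0.3425+0.000j on G[2,0]
I1: z[1]−=0.822, z[6]+=0.822
R4: Y=0.008065+0.000j on G[4,5]
I2: z[5]−=0.157, z[4]+=0.157
C2: Y=0.000+0.02618j on G[2,6]
R5: Y=0.03115+0.000j on G[2,6]
C3: Y=0.000+0.03046j on G[3,1]
R6: Y=0.7092+0.000j on G[5,4]
R7: Y=0.004651+0.000j on G[3,1]
R8: Y=0.1675+0.000j on G[2,3]
R9: Y=0.0002941+0.000j on G[3,5]
I3: z[6]−=0.00125, z[4]+=0.00125
L1: Y=0.000-0.004835j on G[2,1]
L2: Y=0.000-2.898j on G[0,3]
R10: Y=0.005025+0.000j on G[2,0]
R11: Y=0.001049+0.000j on G[3,4]
V1: row V6−V4=5.2, i_V1 at 6,4
solve → V1=-5.890+30.86j, V2=1.272-0.1603j, V3=-0.01927-0.1525j, V4=4.183-9.919j, V5=3.533-10.06j, V6=9.383-9.919j
aux → i_V1=0.3126+0.09165j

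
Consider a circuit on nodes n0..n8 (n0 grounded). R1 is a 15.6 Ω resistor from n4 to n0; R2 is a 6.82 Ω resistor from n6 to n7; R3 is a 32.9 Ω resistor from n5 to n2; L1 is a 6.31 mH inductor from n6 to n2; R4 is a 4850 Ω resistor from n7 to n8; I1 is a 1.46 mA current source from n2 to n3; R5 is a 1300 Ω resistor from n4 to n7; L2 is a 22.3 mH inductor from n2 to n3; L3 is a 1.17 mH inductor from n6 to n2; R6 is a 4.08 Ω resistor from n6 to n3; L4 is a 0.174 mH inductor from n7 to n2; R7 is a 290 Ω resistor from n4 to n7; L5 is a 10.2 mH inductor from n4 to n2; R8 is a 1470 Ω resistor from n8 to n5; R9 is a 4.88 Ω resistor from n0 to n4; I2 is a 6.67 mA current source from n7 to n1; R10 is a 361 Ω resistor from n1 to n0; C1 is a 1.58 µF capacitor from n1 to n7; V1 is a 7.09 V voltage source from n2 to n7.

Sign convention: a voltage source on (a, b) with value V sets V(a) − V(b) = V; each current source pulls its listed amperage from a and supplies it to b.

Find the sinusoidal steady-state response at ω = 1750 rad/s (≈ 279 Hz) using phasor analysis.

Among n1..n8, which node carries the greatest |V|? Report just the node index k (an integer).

Apply KCL at each of the 8 non-ground nodes and solve the resulting linear system.
Node n1: branches {I2, R10, C1} → V_1 = -2.767-4.455j
Node n2: branches {R3, L1, I1, L2, L3, L4, L5, V1} → V_2 = -0.1404+0.7292j
Node n3: branches {I1, L2, R6} → V_3 = -0.3629-0.9132j
Node n4: branches {R1, R5, R7, L5, R9} → V_4 = 0.02849+0.04587j
Node n5: branches {R3, R8} → V_5 = -0.1771+0.7292j
Node n6: branches {R2, L1, L3, R6} → V_6 = -0.5406-0.8899j
Node n7: branches {R2, R4, R5, L4, R7, I2, C1, V1} → V_7 = -7.230+0.7292j
Node n8: branches {R4, R8} → V_8 = -1.818+0.7292j
Source currents: i(V1)=-1.020+23.51j

7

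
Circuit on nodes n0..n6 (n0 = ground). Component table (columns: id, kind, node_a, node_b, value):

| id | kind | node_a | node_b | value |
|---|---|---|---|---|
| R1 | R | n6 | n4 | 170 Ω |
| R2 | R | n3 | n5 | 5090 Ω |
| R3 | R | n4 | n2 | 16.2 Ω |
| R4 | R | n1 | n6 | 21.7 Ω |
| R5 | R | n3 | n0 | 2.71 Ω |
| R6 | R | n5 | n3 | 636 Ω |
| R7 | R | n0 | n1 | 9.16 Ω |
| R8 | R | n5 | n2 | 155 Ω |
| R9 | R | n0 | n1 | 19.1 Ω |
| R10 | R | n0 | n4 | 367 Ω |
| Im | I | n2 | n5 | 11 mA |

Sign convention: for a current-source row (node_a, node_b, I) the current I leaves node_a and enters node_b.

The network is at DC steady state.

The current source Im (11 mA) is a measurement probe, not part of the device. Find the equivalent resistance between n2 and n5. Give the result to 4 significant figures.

R_eq = 127.3 Ω

MNA unknowns: 6 node voltages V₁..V_6
R1: Y=0.005882 on G[6,4]
R2: Y=0.0001965 on G[3,5]
R3: Y=0.06173 on G[4,2]
R4: Y=0.04608 on G[1,6]
R5: Y=0.3690 on G[3,0]
R6: Y=0.001572 on G[5,3]
R7: Y=0.1092 on G[0,1]
R8: Y=0.006452 on G[5,2]
R9: Y=0.05236 on G[0,1]
R10: Y=0.002725 on G[0,4]
Im: z[2]−=0.011, z[5]+=0.011
solve → V1=-0.007902, V2=-0.2844, V3=0.005324, V4=-0.2526, V5=1.116, V6=-0.03560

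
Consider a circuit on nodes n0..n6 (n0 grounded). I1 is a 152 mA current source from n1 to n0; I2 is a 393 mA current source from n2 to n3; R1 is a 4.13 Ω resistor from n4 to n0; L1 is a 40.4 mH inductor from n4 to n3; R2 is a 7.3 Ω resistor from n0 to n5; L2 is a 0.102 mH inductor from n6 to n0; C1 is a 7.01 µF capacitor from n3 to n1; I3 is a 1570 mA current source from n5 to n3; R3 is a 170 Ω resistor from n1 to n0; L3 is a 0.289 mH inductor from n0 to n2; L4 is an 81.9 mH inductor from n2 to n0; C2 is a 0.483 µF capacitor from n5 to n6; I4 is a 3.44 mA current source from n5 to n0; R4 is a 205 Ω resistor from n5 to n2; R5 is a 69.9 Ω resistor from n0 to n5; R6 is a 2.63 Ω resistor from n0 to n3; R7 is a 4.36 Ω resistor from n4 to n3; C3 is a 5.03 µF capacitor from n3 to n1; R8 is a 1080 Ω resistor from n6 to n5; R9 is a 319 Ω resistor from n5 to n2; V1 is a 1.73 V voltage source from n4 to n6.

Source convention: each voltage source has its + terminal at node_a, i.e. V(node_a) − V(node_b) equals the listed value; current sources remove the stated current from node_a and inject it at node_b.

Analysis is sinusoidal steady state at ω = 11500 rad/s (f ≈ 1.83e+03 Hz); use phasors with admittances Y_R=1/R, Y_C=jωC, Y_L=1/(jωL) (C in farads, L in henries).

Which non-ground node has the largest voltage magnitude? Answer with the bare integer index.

5

MNA unknowns: 6 node voltages V₁..V_6 plus 1 source current (V1)
I1: z[1]−=0.152, z[0]+=0.152
I2: z[2]−=0.393, z[3]+=0.393
R1: Y=0.2421+0.000j on G[4,0]
L1: Y=0.000-0.002152j on G[4,3]
R2: Y=0.1370+0.000j on G[0,5]
L2: Y=0.000-0.8525j on G[6,0]
C1: Y=0.000+0.08061j on G[3,1]
I3: z[5]−=1.57, z[3]+=1.57
R3: Y=0.005882+0.000j on G[1,0]
L3: Y=0.000-0.3009j on G[0,2]
L4: Y=0.000-0.001062j on G[2,0]
C2: Y=0.000+0.005554j on G[5,6]
I4: z[5]−=0.00344, z[0]+=0.00344
R4: Y=0.004878+0.000j on G[5,2]
R5: Y=0.01431+0.000j on G[0,5]
R6: Y=0.3802+0.000j on G[0,3]
R7: Y=0.2294+0.000j on G[4,3]
C3: Y=0.000+0.05785j on G[3,1]
R8: Y=0.0009259+0.000j on G[6,5]
R9: Y=0.003135+0.000j on G[5,2]
V1: row V4−V6=1.73, i_V1 at 4,6
solve → V1=3.556+1.232j, V2=-0.04842-1.561j, V3=3.609-0.01667j, V4=1.787-0.02980j, V5=-9.812+0.2639j, V6=0.05658-0.02980j
aux → i_V1=-0.01464+0.006306j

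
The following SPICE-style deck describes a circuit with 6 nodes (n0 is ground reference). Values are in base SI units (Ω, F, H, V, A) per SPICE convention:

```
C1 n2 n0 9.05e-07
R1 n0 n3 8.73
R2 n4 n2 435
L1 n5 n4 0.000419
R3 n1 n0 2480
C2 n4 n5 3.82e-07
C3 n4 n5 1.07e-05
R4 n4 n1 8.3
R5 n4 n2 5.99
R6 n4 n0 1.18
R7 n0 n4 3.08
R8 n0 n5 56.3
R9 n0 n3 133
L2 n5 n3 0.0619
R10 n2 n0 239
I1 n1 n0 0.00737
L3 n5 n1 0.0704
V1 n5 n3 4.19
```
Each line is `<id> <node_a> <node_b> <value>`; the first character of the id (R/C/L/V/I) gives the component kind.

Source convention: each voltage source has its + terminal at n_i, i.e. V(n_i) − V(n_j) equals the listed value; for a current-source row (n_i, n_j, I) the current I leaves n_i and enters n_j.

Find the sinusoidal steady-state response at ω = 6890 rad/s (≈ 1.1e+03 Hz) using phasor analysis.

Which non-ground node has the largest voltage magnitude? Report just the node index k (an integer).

3

Element admittances at ω=6890 rad/s:
  Y(C1) = 0.000+0.006235j S between n2,n0
  Y(R1) = 0.1145+0.000j S between n0,n3
  Y(R2) = 0.002299+0.000j S between n4,n2
  Y(L1) = 0.000-0.3464j S between n5,n4
  Y(R3) = 0.0004032+0.000j S between n1,n0
  Y(C2) = 0.000+0.002632j S between n4,n5
  Y(C3) = 0.000+0.07372j S between n4,n5
  Y(R4) = 0.1205+0.000j S between n4,n1
  Y(R5) = 0.1669+0.000j S between n4,n2
  Y(R6) = 0.8475+0.000j S between n4,n0
  Y(R7) = 0.3247+0.000j S between n0,n4
  Y(R8) = 0.01776+0.000j S between n0,n5
  Y(R9) = 0.007519+0.000j S between n0,n3
  Y(L2) = 0.000-0.002345j S between n5,n3
  Y(R10) = 0.004184+0.000j S between n2,n0
  I1: injects 0.00737 A into n0 (from n1)
  Y(L3) = 0.000-0.002062j S between n5,n1
  V1: constraint V(n5)−V(n3) = 4.19
Assemble and solve the 6×6 MNA system:
  V(n1)=0.2764-0.1601j  V(n2)=0.3013-0.1563j  V(n3)=-3.238+1.241j  V(n4)=0.3145-0.1491j  V(n5)=0.9521+1.241j
  i(V1)=-0.3952+0.1613j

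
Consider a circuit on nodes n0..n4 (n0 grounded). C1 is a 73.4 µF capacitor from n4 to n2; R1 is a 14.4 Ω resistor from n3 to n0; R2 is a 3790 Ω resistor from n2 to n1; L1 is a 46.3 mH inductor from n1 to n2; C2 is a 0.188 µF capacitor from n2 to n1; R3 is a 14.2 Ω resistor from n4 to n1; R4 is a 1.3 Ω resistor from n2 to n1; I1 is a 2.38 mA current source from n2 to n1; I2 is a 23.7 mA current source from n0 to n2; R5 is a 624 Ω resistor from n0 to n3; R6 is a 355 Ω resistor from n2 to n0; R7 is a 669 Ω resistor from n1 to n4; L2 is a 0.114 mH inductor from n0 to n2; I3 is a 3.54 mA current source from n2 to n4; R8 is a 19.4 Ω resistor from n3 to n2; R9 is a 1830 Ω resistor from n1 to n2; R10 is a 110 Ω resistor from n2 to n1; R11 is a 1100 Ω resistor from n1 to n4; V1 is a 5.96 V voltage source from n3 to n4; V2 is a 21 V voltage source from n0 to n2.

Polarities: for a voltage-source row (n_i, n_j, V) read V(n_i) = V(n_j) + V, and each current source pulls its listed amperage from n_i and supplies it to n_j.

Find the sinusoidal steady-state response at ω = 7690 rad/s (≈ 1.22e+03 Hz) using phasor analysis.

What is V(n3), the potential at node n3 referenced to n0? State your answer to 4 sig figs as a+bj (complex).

-14.63-1.219j V

MNA unknowns: 4 node voltages V₁..V_4 plus 2 source currents (V1, V2)
C1: Y=0.000+0.5644j on G[4,2]
R1: Y=0.06944+0.000j on G[3,0]
R2: Y=0.0002639+0.000j on G[2,1]
L1: Y=0.000-0.002809j on G[1,2]
C2: Y=0.000+0.001446j on G[2,1]
R3: Y=0.07042+0.000j on G[4,1]
R4: Y=0.7692+0.000j on G[2,1]
I1: z[2]−=0.00238, z[1]+=0.00238
I2: z[0]−=0.0237, z[2]+=0.0237
R5: Y=0.001603+0.000j on G[0,3]
R6: Y=0.002817+0.000j on G[2,0]
R7: Y=0.001495+0.000j on G[1,4]
L2: Y=0.000-1.141j on G[0,2]
I3: z[2]−=0.00354, z[4]+=0.00354
R8: Y=0.05155+0.000j on G[3,2]
R9: Y=0.0005464+0.000j on G[1,2]
R10: Y=0.009091+0.000j on G[2,1]
R11: Y=0.0009091+0.000j on G[1,4]
V1: row V3−V4=5.96, i_V1 at 3,4
V2: row V0−V2=21, i_V2 at 0,2
solve → V1=-20.96-0.1041j, V2=-21.00+0.000j, V3=-14.63-1.219j, V4=-20.59-1.219j
aux → i_V1=0.7113+0.1494j, i_V2=-1.122+23.87j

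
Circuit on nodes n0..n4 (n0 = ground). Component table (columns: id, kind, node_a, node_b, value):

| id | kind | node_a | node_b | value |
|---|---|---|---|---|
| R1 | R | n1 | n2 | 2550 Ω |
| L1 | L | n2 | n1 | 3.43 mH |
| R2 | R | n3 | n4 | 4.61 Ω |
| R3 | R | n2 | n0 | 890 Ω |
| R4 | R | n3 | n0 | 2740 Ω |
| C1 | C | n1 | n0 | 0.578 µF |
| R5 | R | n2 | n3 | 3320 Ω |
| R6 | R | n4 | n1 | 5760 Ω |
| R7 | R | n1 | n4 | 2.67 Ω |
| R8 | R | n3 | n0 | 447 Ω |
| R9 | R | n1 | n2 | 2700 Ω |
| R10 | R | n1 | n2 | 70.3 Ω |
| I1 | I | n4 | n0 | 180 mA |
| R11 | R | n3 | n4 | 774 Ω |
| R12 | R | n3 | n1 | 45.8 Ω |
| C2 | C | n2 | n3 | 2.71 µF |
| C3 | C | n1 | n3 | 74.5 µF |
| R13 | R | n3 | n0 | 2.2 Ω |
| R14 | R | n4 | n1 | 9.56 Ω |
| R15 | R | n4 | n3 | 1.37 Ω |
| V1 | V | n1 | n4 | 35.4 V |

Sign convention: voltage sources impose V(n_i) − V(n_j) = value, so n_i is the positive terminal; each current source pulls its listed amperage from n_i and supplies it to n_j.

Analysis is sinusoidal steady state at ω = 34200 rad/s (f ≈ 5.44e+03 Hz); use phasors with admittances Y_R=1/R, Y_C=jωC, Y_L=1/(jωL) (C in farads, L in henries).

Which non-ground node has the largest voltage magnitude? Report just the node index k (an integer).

Element admittances at ω=34200 rad/s:
  Y(R1) = 0.0003922+0.000j S between n1,n2
  Y(L1) = 0.000-0.008525j S between n2,n1
  Y(R2) = 0.2169+0.000j S between n3,n4
  Y(R3) = 0.001124+0.000j S between n2,n0
  Y(R4) = 0.0003650+0.000j S between n3,n0
  Y(C1) = 0.000+0.01977j S between n1,n0
  Y(R5) = 0.0003012+0.000j S between n2,n3
  Y(R6) = 0.0001736+0.000j S between n4,n1
  Y(R7) = 0.3745+0.000j S between n1,n4
  Y(R8) = 0.002237+0.000j S between n3,n0
  Y(R9) = 0.0003704+0.000j S between n1,n2
  Y(R10) = 0.01422+0.000j S between n1,n2
  I1: injects 0.18 A into n0 (from n4)
  Y(R11) = 0.001292+0.000j S between n3,n4
  Y(R12) = 0.02183+0.000j S between n3,n1
  Y(C2) = 0.000+0.09268j S between n2,n3
  Y(C3) = 0.000+2.548j S between n1,n3
  Y(R13) = 0.4545+0.000j S between n3,n0
  Y(R14) = 0.1046+0.000j S between n4,n1
  Y(R15) = 0.7299+0.000j S between n4,n3
  V1: constraint V(n1)−V(n4) = 35.4
Assemble and solve the 5×5 MNA system:
  V(n1)=3.497-11.49j  V(n2)=-3.321-0.2689j  V(n3)=-0.8826-0.1506j  V(n4)=-31.90-11.49j
  i(V1)=-46.20-10.76j

4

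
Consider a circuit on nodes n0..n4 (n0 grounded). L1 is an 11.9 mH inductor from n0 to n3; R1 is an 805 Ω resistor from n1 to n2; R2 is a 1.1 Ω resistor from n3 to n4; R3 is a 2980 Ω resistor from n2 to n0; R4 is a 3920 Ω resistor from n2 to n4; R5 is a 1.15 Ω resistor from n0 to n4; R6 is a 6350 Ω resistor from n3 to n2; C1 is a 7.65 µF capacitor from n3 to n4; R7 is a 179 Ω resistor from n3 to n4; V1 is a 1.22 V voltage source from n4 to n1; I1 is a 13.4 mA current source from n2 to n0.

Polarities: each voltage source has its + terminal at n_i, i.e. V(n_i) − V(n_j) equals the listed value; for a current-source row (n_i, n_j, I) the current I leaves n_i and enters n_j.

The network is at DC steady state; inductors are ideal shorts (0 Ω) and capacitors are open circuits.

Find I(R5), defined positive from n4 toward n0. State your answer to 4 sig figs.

-0.004729 A

MNA unknowns: 4 node voltages V₁..V_4 plus 2 source currents (L1, V1)
L1: row V0−V3=0, i_L1 at 0,3
R1: Y=0.001242 on G[1,2]
R2: Y=0.9091 on G[3,4]
R3: Y=0.0003356 on G[2,0]
R4: Y=0.0002551 on G[2,4]
R5: Y=0.8696 on G[0,4]
R6: Y=0.0001575 on G[3,2]
C1: Y=0.000 on G[3,4]
R7: Y=0.005587 on G[3,4]
V1: row V4−V1=1.22, i_V1 at 4,1
I1: z[2]−=0.0134, z[0]+=0.0134
solve → V1=-1.225, V2=-7.498, V3=0.000, V4=-0.005438
aux → i_L1=0.006155, i_V1=0.007792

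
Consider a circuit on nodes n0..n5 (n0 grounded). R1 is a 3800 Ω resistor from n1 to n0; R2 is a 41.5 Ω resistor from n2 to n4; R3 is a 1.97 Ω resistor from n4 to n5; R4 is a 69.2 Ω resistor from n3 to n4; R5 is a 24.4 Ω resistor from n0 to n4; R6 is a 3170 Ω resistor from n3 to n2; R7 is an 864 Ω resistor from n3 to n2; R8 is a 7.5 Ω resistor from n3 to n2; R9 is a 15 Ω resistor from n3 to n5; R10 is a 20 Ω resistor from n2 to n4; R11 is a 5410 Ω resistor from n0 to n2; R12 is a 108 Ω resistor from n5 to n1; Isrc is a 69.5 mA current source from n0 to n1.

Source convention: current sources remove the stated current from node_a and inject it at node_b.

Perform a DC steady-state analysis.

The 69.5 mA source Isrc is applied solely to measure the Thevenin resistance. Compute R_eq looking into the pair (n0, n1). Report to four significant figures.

Apply KCL at each of the 5 non-ground nodes and solve the resulting linear system.
Node n1: branches {R1, R12, Isrc} → V_1 = 9.005
Node n2: branches {R2, R6, R7, R8, R10, R11} → V_2 = 1.669
Node n3: branches {R4, R6, R7, R8, R9} → V_3 = 1.693
Node n4: branches {R2, R3, R4, R5, R10} → V_4 = 1.630
Node n5: branches {R3, R9, R12} → V_5 = 1.755

R_eq = 129.6 Ω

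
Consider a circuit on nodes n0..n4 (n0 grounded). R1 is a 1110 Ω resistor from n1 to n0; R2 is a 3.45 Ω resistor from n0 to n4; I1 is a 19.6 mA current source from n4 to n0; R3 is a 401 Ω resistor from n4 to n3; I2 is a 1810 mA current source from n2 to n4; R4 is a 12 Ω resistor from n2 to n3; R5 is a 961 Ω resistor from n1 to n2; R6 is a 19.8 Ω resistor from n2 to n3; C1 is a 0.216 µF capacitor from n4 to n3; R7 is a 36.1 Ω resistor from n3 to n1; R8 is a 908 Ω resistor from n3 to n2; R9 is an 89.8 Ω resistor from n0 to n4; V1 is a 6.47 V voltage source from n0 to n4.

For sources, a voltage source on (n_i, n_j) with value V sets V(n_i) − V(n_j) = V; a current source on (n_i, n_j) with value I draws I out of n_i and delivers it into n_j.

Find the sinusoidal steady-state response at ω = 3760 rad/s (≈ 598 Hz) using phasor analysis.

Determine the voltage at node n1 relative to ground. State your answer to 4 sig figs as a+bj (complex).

MNA unknowns: 4 node voltages V₁..V_4 plus 1 source current (V1)
R1: Y=0.0009009+0.000j on G[1,0]
R2: Y=0.2899+0.000j on G[0,4]
I1: z[4]−=0.0196, z[0]+=0.0196
R3: Y=0.002494+0.000j on G[4,3]
I2: z[2]−=1.81, z[4]+=1.81
R4: Y=0.08333+0.000j on G[2,3]
R5: Y=0.001041+0.000j on G[1,2]
R6: Y=0.05051+0.000j on G[2,3]
C1: Y=0.000+0.0008122j on G[4,3]
R7: Y=0.02770+0.000j on G[3,1]
R8: Y=0.001101+0.000j on G[3,2]
R9: Y=0.01114+0.000j on G[0,4]
V1: row V0−V4=6.47, i_V1 at 0,4
solve → V1=-497.6+118.4j, V2=-525.9+122.1j, V3=-512.7+122.1j, V4=-6.470+0.000j
aux → i_V1=-2.376+0.1067j

-497.6+118.4j V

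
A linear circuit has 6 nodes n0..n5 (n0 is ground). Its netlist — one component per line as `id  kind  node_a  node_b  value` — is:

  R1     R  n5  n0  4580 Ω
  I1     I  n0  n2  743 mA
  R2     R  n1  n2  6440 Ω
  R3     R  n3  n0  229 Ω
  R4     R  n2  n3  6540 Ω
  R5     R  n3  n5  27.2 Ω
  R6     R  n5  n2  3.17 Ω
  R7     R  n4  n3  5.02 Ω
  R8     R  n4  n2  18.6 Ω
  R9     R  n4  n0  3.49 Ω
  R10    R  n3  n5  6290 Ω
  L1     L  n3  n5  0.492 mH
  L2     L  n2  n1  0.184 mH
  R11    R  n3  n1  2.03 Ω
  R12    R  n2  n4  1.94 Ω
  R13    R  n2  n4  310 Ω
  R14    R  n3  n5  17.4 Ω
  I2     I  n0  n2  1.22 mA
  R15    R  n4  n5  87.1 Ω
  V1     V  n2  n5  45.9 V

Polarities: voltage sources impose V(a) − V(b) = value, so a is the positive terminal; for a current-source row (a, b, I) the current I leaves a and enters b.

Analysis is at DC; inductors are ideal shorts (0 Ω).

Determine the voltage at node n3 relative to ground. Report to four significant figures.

Element admittances at DC:
  Y(R1) = 0.0002183 S between n5,n0
  I1: injects 0.743 A into n2 (from n0)
  Y(R2) = 0.0001553 S between n1,n2
  Y(R3) = 0.004367 S between n3,n0
  Y(R4) = 0.0001529 S between n2,n3
  Y(R5) = 0.03676 S between n3,n5
  Y(R6) = 0.3155 S between n5,n2
  Y(R7) = 0.1992 S between n4,n3
  Y(R8) = 0.05376 S between n4,n2
  Y(R9) = 0.2865 S between n4,n0
  Y(R10) = 0.0001590 S between n3,n5
  L1: short n3↔n5 (DC inductor)
  L2: short n2↔n1 (DC inductor)
  Y(R11) = 0.4926 S between n3,n1
  Y(R12) = 0.5155 S between n2,n4
  Y(R13) = 0.003226 S between n2,n4
  Y(R14) = 0.05747 S between n3,n5
  I2: injects 0.00122 A into n2 (from n0)
  Y(R15) = 0.01148 S between n4,n5
  V1: constraint V(n2)−V(n5) = 45.9
Assemble and solve the 8×8 MNA system:
  V(n1)=16.54  V(n2)=16.54  V(n3)=-29.36  V(n4)=3.067  V(n5)=-29.36
  i(L1)=29.21  i(L2)=22.61  i(V1)=-44.06

-29.36 V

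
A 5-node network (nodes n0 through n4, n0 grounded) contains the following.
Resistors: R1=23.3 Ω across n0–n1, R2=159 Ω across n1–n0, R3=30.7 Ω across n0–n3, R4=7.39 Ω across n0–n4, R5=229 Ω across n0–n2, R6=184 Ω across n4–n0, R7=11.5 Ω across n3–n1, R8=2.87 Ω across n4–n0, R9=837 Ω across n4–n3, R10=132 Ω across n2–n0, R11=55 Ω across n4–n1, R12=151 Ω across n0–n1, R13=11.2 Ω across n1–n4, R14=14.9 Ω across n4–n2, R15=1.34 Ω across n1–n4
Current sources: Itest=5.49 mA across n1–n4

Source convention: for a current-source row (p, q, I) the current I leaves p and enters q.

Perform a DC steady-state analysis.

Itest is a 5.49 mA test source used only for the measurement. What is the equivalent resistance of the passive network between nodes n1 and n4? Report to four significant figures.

R_eq = 1.083 Ω

Apply KCL at each of the 4 non-ground nodes and solve the resulting linear system.
Node n1: branches {R1, R2, R7, R11, R12, R13, R15, Itest} → V_1 = -0.005133
Node n2: branches {R5, R10, R14} → V_2 = 0.0006916
Node n3: branches {R3, R7, R9} → V_3 = -0.003689
Node n4: branches {R4, R6, R8, R9, R11, R13, R14, R15, Itest} → V_4 = 0.0008146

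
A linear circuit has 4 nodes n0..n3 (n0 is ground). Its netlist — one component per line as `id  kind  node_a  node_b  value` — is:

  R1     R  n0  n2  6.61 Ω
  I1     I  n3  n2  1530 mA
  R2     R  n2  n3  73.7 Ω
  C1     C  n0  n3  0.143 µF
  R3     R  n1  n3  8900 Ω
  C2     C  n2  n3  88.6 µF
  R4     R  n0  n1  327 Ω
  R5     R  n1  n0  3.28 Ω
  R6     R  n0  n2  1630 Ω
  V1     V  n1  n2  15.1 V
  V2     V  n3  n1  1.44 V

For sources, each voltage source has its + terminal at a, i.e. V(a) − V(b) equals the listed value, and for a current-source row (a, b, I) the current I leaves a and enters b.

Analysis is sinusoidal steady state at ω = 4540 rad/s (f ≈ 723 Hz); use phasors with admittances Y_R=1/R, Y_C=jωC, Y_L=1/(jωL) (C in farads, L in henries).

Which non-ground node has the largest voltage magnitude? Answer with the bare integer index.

Apply KCL at each of the 3 non-ground nodes and solve the resulting linear system.
Node n1: branches {R3, R4, R5, V1, V2} → V_1 = 4.988-0.009075j
Node n2: branches {R1, I1, R2, C2, R6, V1} → V_2 = -10.11-0.009075j
Node n3: branches {I1, R2, C1, R3, C2, V2} → V_3 = 6.428-0.009075j
Source currents: i(V1)=-3.290-6.654j, i(V2)=-1.755-6.657j

2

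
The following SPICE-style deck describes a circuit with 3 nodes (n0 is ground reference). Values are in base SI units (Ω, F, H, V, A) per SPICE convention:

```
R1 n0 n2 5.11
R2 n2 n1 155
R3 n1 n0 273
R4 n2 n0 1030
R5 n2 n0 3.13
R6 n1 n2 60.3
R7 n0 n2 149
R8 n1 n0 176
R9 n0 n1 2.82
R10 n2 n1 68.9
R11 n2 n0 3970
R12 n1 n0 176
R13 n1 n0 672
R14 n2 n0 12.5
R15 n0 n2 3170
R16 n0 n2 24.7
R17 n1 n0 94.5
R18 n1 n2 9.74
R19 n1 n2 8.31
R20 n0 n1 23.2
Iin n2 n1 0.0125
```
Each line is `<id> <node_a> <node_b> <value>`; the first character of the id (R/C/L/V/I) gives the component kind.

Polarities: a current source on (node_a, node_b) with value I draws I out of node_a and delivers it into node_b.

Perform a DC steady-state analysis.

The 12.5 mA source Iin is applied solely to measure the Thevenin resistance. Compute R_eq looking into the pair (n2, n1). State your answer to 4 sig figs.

R_eq = 1.936 Ω

Apply KCL at each of the 2 non-ground nodes and solve the resulting linear system.
Node n1: branches {R2, R3, R6, R8, R9, R10, R12, R13, R17, R18, R19, R20, Iin} → V_1 = 0.01458
Node n2: branches {R1, R2, R4, R5, R6, R7, R10, R11, R14, R15, R16, R18, R19, Iin} → V_2 = -0.009620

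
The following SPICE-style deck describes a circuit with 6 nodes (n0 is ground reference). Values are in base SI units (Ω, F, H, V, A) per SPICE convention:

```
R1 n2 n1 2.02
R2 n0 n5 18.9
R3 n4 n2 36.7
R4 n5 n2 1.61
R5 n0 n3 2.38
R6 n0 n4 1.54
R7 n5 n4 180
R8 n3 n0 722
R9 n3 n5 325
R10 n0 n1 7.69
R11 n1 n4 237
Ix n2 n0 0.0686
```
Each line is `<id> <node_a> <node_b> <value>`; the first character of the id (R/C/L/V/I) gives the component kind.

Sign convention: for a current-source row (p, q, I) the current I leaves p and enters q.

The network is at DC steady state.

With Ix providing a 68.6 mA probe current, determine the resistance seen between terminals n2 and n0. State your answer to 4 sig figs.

R_eq = 5.348 Ω

MNA unknowns: 5 node voltages V₁..V_5
R1: Y=0.4950 on G[2,1]
R2: Y=0.05291 on G[0,5]
R3: Y=0.02725 on G[4,2]
R4: Y=0.6211 on G[5,2]
R5: Y=0.4202 on G[0,3]
R6: Y=0.6494 on G[0,4]
R7: Y=0.005556 on G[5,4]
R8: Y=0.001385 on G[3,0]
R9: Y=0.003077 on G[3,5]
R10: Y=0.1300 on G[0,1]
R11: Y=0.004219 on G[1,4]
Ix: z[2]−=0.0686, z[0]+=0.0686
solve → V1=-0.2887, V2=-0.3669, V3=-0.002420, V4=-0.01904, V5=-0.3340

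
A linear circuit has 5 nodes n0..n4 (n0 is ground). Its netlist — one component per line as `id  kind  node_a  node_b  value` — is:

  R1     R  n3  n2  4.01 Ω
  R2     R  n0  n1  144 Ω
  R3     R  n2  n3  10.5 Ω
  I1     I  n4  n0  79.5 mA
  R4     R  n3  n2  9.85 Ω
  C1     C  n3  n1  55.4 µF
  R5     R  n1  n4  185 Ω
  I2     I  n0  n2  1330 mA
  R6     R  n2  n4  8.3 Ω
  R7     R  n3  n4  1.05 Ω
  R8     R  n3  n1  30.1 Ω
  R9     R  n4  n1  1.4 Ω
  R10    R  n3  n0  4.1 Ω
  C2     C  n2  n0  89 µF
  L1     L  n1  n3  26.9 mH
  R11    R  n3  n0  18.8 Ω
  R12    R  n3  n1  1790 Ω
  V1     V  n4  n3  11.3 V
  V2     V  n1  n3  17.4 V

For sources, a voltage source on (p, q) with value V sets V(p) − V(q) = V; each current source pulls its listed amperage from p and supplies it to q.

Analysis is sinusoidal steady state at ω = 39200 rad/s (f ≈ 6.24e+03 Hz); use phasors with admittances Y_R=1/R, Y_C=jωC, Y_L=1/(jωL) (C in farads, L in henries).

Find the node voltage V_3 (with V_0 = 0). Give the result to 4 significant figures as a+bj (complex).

-1.776-0.3115j V

Element admittances at ω=39200 rad/s:
  Y(R1) = 0.2494+0.000j S between n3,n2
  Y(R2) = 0.006944+0.000j S between n0,n1
  Y(R3) = 0.09524+0.000j S between n2,n3
  I1: injects 0.0795 A into n0 (from n4)
  Y(R4) = 0.1015+0.000j S between n3,n2
  Y(C1) = 0.000+2.172j S between n3,n1
  Y(R5) = 0.005405+0.000j S between n1,n4
  I2: injects 1.33 A into n2 (from n0)
  Y(R6) = 0.1205+0.000j S between n2,n4
  Y(R7) = 0.9524+0.000j S between n3,n4
  Y(R8) = 0.03322+0.000j S between n3,n1
  Y(R9) = 0.7143+0.000j S between n4,n1
  Y(R10) = 0.2439+0.000j S between n3,n0
  Y(C2) = 0.000+3.489j S between n2,n0
  Y(L1) = 0.000-0.0009483j S between n1,n3
  Y(R11) = 0.05319+0.000j S between n3,n0
  Y(R12) = 0.0005587+0.000j S between n3,n1
  V1: constraint V(n4)−V(n3) = 11.3
  V2: constraint V(n1)−V(n3) = 17.4
Assemble and solve the 6×6 MNA system:
  V(n1)=15.62-0.3115j  V(n2)=0.02714-0.4786j  V(n3)=-1.776-0.3115j  V(n4)=9.524-0.3115j
  i(V1)=-7.595-0.02014j  i(V2)=-5.086-37.77j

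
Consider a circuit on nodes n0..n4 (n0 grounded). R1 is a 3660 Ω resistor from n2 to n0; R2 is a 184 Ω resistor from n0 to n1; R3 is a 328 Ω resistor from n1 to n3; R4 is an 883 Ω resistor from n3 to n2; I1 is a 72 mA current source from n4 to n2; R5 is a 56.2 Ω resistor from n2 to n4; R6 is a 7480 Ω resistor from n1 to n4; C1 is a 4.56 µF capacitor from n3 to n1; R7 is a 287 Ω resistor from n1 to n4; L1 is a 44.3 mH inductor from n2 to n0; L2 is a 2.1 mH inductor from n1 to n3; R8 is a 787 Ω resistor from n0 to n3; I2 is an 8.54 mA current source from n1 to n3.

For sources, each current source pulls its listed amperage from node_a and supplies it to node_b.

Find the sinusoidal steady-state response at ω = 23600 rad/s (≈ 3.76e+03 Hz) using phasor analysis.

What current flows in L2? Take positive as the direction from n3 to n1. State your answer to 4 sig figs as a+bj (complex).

Element admittances at ω=23600 rad/s:
  Y(R1) = 0.0002732+0.000j S between n2,n0
  Y(R2) = 0.005435+0.000j S between n0,n1
  Y(R3) = 0.003049+0.000j S between n1,n3
  Y(R4) = 0.001133+0.000j S between n3,n2
  I1: injects 0.072 A into n2 (from n4)
  Y(R5) = 0.01779+0.000j S between n2,n4
  Y(R6) = 0.0001337+0.000j S between n1,n4
  Y(C1) = 0.000+0.1076j S between n3,n1
  Y(R7) = 0.003484+0.000j S between n1,n4
  Y(L1) = 0.000-0.0009565j S between n2,n0
  Y(L2) = 0.000-0.02018j S between n1,n3
  Y(R8) = 0.001271+0.000j S between n0,n3
  I2: injects 0.00854 A into n3 (from n1)
Assemble and solve the 4×4 MNA system:
  V(n1)=-0.2126+0.3335j  V(n2)=2.388+0.7961j  V(n3)=-0.2032+0.1997j  V(n4)=-1.414+0.7179j

-0.002701-0.0001915j A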